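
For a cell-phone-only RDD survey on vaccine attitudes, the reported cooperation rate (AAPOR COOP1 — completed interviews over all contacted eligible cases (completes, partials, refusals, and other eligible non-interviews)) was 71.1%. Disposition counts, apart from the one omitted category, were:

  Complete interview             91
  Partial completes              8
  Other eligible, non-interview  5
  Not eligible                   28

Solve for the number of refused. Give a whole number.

24

COOP1 = 91 / D = 0.711
D = 91 / 0.711 = 128.0
Remaining denominator categories sum to 104
refused = 128.0 − 104 ≈ 24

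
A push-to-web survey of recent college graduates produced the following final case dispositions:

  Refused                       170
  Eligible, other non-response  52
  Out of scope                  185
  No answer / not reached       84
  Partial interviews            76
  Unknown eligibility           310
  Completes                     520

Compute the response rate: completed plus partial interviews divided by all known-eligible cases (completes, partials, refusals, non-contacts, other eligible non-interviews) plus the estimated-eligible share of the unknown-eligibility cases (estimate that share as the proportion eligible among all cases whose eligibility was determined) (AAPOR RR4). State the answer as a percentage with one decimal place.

Top → 520 + 76 = 596
Eligible (known) → 520 + 76 + 170 + 84 + 52 = 902
e = 902 / (902 + 185) = 902 / 1087 = 0.8298
Estimated eligible among unknowns → 0.8298 × 310 = 257.24
Base → 902 + 257.24 = 1159.24
RR4 = 596 / 1159.24 = 0.5141

51.4%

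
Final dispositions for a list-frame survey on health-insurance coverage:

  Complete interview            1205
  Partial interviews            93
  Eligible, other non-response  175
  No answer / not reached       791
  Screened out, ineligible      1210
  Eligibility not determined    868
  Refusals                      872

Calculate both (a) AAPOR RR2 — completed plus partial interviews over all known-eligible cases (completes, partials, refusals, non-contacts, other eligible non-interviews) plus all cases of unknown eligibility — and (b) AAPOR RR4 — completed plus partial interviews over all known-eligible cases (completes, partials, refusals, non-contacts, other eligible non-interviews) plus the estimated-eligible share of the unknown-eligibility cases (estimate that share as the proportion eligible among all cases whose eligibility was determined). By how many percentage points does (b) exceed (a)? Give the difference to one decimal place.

Top → 1205 + 93 = 1298
Denom → 1205 + 93 + 872 + 791 + 175 + 868 = 4004
RR2 = 1298 / 4004 = 0.3242
Eligible (known) → 1205 + 93 + 872 + 791 + 175 = 3136
e = 3136 / (3136 + 1210) = 3136 / 4346 = 0.7216
Estimated eligible among unknowns → 0.7216 × 868 = 626.35
Denom → 3136 + 626.35 = 3762.35
RR4 = 1298 / 3762.35 = 0.3450
Difference = 34.50 − 32.42 = 2.08 percentage points

2.1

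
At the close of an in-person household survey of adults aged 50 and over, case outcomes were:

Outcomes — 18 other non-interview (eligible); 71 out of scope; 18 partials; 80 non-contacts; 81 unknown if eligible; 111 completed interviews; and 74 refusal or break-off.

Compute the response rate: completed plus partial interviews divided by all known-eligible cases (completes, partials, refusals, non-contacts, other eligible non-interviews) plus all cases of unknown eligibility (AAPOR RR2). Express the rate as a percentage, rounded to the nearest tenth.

33.8%

Numerator → 111 + 18 = 129
Base → 111 + 18 + 74 + 80 + 18 + 81 = 382
RR2 = 129 / 382 = 0.3377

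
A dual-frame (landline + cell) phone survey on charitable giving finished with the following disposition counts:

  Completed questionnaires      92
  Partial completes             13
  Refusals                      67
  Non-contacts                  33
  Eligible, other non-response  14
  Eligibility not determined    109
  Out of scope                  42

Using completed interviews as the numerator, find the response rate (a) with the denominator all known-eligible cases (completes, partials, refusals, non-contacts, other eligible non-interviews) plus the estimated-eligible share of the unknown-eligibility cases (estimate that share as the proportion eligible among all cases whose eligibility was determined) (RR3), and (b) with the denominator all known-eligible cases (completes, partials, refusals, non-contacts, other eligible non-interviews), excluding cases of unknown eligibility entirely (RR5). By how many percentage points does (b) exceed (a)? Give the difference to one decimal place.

Numerator: 92
Determined eligible: 92 + 13 + 67 + 33 + 14 = 219
e = 219 / (219 + 42) = 219 / 261 = 0.8391
e × U: 0.8391 × 109 = 91.46
Denominator: 219 + 91.46 = 310.46
RR3 = 92 / 310.46 = 0.2963
Denominator: 92 + 13 + 67 + 33 + 14 = 219
RR5 = 92 / 219 = 0.4201
Difference = 42.01 − 29.63 = 12.38 percentage points

12.4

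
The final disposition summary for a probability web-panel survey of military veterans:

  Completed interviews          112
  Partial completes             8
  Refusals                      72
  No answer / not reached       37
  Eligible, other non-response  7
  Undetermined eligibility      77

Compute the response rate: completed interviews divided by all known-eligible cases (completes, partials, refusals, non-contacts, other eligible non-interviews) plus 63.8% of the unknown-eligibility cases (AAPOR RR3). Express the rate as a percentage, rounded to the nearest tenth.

Num: 112
Known eligible: 112 + 8 + 72 + 37 + 7 = 236
Eligible share of unknowns: 0.6380 × 77 = 49.13
Base: 236 + 49.13 = 285.13
RR3 = 112 / 285.13 = 0.3928

39.3%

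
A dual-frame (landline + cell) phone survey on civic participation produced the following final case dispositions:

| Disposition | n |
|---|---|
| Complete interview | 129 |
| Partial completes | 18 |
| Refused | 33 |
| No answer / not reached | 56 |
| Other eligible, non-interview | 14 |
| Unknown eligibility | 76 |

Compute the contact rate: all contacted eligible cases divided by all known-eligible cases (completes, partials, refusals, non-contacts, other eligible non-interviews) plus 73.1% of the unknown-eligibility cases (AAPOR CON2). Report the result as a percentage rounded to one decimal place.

Top: 129 + 18 + 33 + 14 = 194
Determined eligible: 129 + 18 + 33 + 56 + 14 = 250
e × U: 0.7310 × 76 = 55.56
Denom: 250 + 55.56 = 305.56
CON2 = 194 / 305.56 = 0.6349

63.5%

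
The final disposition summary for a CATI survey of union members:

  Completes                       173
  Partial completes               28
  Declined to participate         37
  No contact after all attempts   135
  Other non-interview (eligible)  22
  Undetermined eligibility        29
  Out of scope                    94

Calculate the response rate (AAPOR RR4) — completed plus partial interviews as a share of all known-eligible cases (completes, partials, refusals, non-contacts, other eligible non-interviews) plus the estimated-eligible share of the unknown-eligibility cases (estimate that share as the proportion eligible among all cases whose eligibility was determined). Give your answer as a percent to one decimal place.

Top: 173 + 28 = 201
Known eligible: 173 + 28 + 37 + 135 + 22 = 395
e = 395 / (395 + 94) = 395 / 489 = 0.8078
Eligible share of unknowns: 0.8078 × 29 = 23.43
Denominator: 395 + 23.43 = 418.43
RR4 = 201 / 418.43 = 0.4804

48.0%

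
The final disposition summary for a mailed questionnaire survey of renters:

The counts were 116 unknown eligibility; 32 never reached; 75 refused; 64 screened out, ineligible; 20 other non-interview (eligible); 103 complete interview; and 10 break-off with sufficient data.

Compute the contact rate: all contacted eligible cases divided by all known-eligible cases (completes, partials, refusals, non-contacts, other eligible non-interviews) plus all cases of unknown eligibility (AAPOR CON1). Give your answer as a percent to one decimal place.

Top: 103 + 10 + 75 + 20 = 208
Base: 103 + 10 + 75 + 32 + 20 + 116 = 356
CON1 = 208 / 356 = 0.5843

58.4%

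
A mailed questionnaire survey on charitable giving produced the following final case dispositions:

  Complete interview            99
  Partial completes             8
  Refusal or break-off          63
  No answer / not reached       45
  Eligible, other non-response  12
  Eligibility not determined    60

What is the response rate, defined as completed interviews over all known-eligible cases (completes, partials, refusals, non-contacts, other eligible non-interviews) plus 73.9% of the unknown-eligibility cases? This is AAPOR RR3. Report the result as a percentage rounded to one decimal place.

36.5%

Top = 99
Determined eligible = 99 + 8 + 63 + 45 + 12 = 227
Eligible share of unknowns = 0.7390 × 60 = 44.34
Base = 227 + 44.34 = 271.34
RR3 = 99 / 271.34 = 0.3649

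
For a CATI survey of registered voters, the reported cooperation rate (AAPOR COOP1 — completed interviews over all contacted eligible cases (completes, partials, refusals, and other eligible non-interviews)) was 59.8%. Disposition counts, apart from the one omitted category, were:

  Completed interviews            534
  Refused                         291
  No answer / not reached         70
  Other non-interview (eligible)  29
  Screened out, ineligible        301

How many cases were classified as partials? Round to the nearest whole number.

39

COOP1 = 534 / D = 0.598
D = 534 / 0.598 = 893.0
Other denominator terms total 854
partials = 893.0 − 854 ≈ 39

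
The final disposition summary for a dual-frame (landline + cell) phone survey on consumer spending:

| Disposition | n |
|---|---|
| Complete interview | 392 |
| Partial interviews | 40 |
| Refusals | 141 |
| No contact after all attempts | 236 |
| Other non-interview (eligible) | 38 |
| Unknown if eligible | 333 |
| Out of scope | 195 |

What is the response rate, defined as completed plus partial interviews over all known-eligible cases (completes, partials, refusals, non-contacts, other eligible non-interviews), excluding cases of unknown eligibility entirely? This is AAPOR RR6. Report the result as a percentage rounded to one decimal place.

Num: 392 + 40 = 432
Base: 392 + 40 + 141 + 236 + 38 = 847
RR6 = 432 / 847 = 0.5100

51.0%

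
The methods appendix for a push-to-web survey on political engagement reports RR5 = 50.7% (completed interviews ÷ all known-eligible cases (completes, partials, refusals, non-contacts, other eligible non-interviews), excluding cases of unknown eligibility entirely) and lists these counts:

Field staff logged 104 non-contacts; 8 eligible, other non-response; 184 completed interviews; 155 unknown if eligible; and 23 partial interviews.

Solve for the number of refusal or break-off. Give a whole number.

44

RR5 = 184 / D = 0.507
D = 184 / 0.507 = 362.9
Rest of base = 319
refusal or break-off = 362.9 − 319 ≈ 44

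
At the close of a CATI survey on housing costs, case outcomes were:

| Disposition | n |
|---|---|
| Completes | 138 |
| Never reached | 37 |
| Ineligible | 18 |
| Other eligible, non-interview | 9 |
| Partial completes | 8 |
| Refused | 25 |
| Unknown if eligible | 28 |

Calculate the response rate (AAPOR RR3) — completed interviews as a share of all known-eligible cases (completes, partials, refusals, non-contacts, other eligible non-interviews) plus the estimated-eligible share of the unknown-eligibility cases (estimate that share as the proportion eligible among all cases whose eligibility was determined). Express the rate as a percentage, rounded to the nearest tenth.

Top: 138
Determined eligible: 138 + 8 + 25 + 37 + 9 = 217
e = 217 / (217 + 18) = 217 / 235 = 0.9234
Estimated eligible among unknowns: 0.9234 × 28 = 25.86
Base: 217 + 25.86 = 242.86
RR3 = 138 / 242.86 = 0.5682

56.8%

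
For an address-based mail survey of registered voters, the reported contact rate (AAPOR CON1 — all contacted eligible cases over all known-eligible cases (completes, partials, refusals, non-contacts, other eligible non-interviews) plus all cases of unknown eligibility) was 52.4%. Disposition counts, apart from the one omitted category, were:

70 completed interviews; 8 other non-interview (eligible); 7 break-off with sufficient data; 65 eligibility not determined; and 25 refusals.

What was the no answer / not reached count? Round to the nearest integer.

Top → 70 + 7 + 25 + 8 = 110
CON1 = 110 / D = 0.524
D = 110 / 0.524 = 209.9
Rest of base = 175
no answer / not reached = 209.9 − 175 ≈ 35

35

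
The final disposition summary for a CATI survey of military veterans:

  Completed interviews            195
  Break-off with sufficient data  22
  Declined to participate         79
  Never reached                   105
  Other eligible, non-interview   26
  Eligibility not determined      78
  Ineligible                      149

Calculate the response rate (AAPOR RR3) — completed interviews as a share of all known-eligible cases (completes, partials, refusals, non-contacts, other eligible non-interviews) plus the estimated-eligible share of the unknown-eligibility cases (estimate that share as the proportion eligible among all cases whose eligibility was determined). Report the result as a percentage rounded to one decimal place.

Top → 195
Determined eligible → 195 + 22 + 79 + 105 + 26 = 427
e = 427 / (427 + 149) = 427 / 576 = 0.7413
e × U → 0.7413 × 78 = 57.82
Denominator → 427 + 57.82 = 484.82
RR3 = 195 / 484.82 = 0.4022

40.2%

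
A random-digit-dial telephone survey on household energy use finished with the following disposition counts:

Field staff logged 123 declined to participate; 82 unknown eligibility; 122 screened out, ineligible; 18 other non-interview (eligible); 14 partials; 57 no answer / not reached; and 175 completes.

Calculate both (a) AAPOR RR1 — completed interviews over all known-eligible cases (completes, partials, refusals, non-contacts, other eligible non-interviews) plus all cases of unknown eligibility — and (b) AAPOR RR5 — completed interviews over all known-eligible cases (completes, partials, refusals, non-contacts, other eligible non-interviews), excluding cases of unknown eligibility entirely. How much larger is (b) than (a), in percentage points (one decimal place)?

7.9

Numerator: 175
Base: 175 + 14 + 123 + 57 + 18 + 82 = 469
RR1 = 175 / 469 = 0.3731
Base: 175 + 14 + 123 + 57 + 18 = 387
RR5 = 175 / 387 = 0.4522
Difference = 45.22 − 37.31 = 7.91 percentage points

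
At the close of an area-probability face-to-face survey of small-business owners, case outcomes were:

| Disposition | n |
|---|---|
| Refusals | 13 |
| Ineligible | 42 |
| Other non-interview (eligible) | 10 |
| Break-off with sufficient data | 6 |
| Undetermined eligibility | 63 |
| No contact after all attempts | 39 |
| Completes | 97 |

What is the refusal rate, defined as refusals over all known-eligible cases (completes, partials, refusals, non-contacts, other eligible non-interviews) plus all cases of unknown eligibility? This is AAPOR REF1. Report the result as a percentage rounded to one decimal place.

Top → 13
Denom → 97 + 6 + 13 + 39 + 10 + 63 = 228
REF1 = 13 / 228 = 0.0570

5.7%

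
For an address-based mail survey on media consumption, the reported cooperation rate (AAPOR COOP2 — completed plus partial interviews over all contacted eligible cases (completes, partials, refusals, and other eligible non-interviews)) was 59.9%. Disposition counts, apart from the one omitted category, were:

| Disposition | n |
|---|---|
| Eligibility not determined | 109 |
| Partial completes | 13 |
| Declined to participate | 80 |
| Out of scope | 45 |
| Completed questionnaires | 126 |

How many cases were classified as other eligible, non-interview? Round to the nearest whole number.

13

Numerator → 126 + 13 = 139
COOP2 = 139 / D = 0.599
D = 139 / 0.599 = 232.1
Remaining denominator categories sum to 219
other eligible, non-interview = 232.1 − 219 ≈ 13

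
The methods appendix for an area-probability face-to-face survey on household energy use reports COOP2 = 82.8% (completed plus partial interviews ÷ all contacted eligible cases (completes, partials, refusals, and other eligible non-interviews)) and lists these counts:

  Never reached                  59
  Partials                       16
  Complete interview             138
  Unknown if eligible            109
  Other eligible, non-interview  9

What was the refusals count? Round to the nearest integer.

23

Num = 138 + 16 = 154
COOP2 = 154 / D = 0.828
D = 154 / 0.828 = 186.0
Remaining denominator categories sum to 163
refusals = 186.0 − 163 ≈ 23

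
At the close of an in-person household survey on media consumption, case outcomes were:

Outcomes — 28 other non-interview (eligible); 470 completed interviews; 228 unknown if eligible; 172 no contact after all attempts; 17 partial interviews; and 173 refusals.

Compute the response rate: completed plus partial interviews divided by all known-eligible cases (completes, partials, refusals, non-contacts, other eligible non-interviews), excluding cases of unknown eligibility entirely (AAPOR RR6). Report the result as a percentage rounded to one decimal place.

56.6%

Num: 470 + 17 = 487
Denom: 470 + 17 + 173 + 172 + 28 = 860
RR6 = 487 / 860 = 0.5663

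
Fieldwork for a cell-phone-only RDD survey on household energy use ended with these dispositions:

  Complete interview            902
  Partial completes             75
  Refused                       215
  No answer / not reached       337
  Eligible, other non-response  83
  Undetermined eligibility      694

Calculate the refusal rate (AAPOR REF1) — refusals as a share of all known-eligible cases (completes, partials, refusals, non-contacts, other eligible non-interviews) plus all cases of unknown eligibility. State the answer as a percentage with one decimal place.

Top → 215
Base → 902 + 75 + 215 + 337 + 83 + 694 = 2306
REF1 = 215 / 2306 = 0.0932

9.3%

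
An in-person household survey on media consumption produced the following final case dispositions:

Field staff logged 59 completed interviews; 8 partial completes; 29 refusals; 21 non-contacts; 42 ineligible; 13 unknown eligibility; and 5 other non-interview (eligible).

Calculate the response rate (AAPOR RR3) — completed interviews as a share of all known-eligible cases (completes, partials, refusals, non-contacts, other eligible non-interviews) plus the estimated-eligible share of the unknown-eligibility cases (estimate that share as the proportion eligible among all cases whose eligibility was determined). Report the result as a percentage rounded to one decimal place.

44.8%

Top: 59
Eligible (known): 59 + 8 + 29 + 21 + 5 = 122
e = 122 / (122 + 42) = 122 / 164 = 0.7439
e × U: 0.7439 × 13 = 9.67
Base: 122 + 9.67 = 131.67
RR3 = 59 / 131.67 = 0.4481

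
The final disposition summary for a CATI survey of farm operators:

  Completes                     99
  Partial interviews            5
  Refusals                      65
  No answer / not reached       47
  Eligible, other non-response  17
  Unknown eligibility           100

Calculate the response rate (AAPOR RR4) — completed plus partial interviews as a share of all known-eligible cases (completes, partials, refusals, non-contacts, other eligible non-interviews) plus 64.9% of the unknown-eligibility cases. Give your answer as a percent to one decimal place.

Numerator: 99 + 5 = 104
Known eligible: 99 + 5 + 65 + 47 + 17 = 233
e × U: 0.6490 × 100 = 64.90
Base: 233 + 64.90 = 297.90
RR4 = 104 / 297.90 = 0.3491

34.9%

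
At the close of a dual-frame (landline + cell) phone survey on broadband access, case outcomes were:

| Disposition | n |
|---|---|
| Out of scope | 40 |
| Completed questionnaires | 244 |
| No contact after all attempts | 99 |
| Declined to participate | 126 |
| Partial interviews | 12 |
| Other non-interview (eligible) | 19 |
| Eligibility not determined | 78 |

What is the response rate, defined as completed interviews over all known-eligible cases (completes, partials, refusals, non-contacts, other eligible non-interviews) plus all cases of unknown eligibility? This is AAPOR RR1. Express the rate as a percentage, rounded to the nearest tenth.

42.2%

Numerator → 244
Denominator → 244 + 12 + 126 + 99 + 19 + 78 = 578
RR1 = 244 / 578 = 0.4221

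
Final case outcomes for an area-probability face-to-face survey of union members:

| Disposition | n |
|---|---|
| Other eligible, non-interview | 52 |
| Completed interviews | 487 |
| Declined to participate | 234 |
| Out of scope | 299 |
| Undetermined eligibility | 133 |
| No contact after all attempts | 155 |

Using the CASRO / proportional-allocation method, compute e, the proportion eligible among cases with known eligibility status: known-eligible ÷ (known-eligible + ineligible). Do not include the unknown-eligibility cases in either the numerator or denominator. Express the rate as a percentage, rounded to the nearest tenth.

75.6%

Known eligible: 487 + 234 + 155 + 52 = 928
e = 928 / (928 + 299) = 928 / 1227 = 0.7563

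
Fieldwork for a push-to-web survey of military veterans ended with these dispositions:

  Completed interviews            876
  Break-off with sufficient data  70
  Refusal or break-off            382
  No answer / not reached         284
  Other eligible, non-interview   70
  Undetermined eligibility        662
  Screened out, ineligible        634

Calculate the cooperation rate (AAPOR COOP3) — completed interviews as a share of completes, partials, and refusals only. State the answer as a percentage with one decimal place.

Numerator → 876
Denom → 876 + 70 + 382 = 1328
COOP3 = 876 / 1328 = 0.6596

66.0%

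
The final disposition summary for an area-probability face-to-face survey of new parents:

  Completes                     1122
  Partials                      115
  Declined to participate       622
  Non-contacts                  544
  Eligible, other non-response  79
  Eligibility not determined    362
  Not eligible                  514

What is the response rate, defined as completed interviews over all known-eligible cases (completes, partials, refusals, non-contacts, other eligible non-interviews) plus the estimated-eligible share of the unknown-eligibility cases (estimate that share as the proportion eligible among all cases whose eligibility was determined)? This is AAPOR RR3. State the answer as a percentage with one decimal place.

Top: 1122
Determined eligible: 1122 + 115 + 622 + 544 + 79 = 2482
e = 2482 / (2482 + 514) = 2482 / 2996 = 0.8284
Eligible share of unknowns: 0.8284 × 362 = 299.88
Denominator: 2482 + 299.88 = 2781.88
RR3 = 1122 / 2781.88 = 0.4033

40.3%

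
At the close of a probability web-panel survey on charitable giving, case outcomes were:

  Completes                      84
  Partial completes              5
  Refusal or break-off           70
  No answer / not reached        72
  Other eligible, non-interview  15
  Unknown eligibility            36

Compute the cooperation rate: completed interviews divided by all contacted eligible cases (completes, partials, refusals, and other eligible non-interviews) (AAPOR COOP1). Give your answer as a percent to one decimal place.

48.3%

Top: 84
Base: 84 + 5 + 70 + 15 = 174
COOP1 = 84 / 174 = 0.4828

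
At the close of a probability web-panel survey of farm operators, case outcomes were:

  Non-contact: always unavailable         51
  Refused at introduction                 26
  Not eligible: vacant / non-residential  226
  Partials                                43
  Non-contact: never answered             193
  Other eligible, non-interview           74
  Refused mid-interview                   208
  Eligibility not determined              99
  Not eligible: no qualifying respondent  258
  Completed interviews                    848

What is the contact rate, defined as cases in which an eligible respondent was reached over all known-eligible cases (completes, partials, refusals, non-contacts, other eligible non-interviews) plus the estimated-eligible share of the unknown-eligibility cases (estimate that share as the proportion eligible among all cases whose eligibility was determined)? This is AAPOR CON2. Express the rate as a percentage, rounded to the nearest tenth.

Refused = 26 + 208 = 234
Non-contacts = 193 + 51 = 244
Ineligible = 258 + 226 = 484
Num = 848 + 43 + 234 + 74 = 1199
Known eligible = 848 + 43 + 234 + 244 + 74 = 1443
e = 1443 / (1443 + 484) = 1443 / 1927 = 0.7488
Eligible share of unknowns = 0.7488 × 99 = 74.13
Denominator = 1443 + 74.13 = 1517.13
CON2 = 1199 / 1517.13 = 0.7903

79.0%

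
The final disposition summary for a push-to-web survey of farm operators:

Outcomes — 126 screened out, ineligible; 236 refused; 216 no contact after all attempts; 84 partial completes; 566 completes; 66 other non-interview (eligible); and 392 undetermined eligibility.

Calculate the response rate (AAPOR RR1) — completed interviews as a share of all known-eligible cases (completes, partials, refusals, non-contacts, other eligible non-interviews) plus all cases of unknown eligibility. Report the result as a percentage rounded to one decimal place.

Numerator = 566
Base = 566 + 84 + 236 + 216 + 66 + 392 = 1560
RR1 = 566 / 1560 = 0.3628

36.3%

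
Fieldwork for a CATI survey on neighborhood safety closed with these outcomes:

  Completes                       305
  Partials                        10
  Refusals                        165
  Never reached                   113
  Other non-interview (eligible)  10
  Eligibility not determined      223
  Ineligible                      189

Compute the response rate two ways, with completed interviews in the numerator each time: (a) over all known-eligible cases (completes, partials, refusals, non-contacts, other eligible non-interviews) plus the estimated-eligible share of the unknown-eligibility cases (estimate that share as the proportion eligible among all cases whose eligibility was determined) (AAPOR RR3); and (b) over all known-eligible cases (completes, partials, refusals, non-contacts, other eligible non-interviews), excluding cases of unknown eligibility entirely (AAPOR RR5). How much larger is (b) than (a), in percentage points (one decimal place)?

Top → 305
Known eligible → 305 + 10 + 165 + 113 + 10 = 603
e = 603 / (603 + 189) = 603 / 792 = 0.7614
Eligible share of unknowns → 0.7614 × 223 = 169.79
Denominator → 603 + 169.79 = 772.79
RR3 = 305 / 772.79 = 0.3947
Denominator → 305 + 10 + 165 + 113 + 10 = 603
RR5 = 305 / 603 = 0.5058
Difference = 50.58 − 39.47 = 11.11 percentage points

11.1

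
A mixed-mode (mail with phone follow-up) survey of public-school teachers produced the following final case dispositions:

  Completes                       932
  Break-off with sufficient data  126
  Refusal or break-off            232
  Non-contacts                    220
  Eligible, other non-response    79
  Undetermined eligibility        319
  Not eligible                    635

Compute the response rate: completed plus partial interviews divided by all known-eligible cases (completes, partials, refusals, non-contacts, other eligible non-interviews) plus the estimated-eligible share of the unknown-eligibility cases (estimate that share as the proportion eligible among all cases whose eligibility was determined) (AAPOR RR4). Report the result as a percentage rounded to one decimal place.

Top = 932 + 126 = 1058
Eligible (known) = 932 + 126 + 232 + 220 + 79 = 1589
e = 1589 / (1589 + 635) = 1589 / 2224 = 0.7145
Eligible share of unknowns = 0.7145 × 319 = 227.93
Denominator = 1589 + 227.93 = 1816.93
RR4 = 1058 / 1816.93 = 0.5823

58.2%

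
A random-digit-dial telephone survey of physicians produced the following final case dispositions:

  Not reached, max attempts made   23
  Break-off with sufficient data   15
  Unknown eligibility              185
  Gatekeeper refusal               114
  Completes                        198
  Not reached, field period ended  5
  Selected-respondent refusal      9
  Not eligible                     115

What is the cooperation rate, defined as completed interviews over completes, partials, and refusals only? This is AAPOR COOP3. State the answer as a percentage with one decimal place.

58.9%

Refusals = 114 + 9 = 123
Non-contacts = 5 + 23 = 28
Numerator: 198
Denom: 198 + 15 + 123 = 336
COOP3 = 198 / 336 = 0.5893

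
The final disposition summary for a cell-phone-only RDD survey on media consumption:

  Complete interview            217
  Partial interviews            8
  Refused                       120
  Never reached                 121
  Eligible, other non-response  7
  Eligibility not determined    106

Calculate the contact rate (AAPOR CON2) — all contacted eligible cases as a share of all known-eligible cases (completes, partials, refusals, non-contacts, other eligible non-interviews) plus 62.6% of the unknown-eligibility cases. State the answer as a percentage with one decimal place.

Num = 217 + 8 + 120 + 7 = 352
Eligible (known) = 217 + 8 + 120 + 121 + 7 = 473
Eligible share of unknowns = 0.6260 × 106 = 66.36
Denominator = 473 + 66.36 = 539.36
CON2 = 352 / 539.36 = 0.6526

65.3%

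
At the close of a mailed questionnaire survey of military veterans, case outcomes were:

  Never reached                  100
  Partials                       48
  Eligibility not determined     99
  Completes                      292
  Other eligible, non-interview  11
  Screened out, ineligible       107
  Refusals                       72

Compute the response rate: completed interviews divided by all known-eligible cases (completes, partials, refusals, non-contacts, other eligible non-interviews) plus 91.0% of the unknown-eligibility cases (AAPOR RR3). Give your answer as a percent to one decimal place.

Num → 292
Known eligible → 292 + 48 + 72 + 100 + 11 = 523
Estimated eligible among unknowns → 0.9100 × 99 = 90.09
Base → 523 + 90.09 = 613.09
RR3 = 292 / 613.09 = 0.4763

47.6%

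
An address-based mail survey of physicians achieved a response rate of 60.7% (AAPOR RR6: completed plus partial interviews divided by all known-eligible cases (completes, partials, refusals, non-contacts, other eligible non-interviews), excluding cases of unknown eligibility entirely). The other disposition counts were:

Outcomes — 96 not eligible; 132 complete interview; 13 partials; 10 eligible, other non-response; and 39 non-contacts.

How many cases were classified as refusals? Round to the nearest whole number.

45

Top = 132 + 13 = 145
RR6 = 145 / D = 0.607
D = 145 / 0.607 = 238.9
Rest of base = 194
refusals = 238.9 − 194 ≈ 45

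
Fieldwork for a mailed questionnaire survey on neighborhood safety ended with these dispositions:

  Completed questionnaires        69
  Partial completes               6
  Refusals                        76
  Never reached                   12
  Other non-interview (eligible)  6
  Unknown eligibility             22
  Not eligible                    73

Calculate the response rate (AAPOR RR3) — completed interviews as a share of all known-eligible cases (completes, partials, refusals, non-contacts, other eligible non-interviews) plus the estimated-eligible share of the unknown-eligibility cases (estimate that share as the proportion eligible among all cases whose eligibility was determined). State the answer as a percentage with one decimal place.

37.4%

Numerator: 69
Eligible (known): 69 + 6 + 76 + 12 + 6 = 169
e = 169 / (169 + 73) = 169 / 242 = 0.6983
Eligible share of unknowns: 0.6983 × 22 = 15.36
Base: 169 + 15.36 = 184.36
RR3 = 69 / 184.36 = 0.3743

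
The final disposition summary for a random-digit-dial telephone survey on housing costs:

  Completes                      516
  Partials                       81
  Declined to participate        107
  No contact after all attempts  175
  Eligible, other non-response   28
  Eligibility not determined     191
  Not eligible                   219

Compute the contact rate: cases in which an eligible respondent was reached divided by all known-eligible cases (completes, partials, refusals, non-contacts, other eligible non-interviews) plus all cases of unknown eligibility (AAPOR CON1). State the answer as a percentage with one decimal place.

Num: 516 + 81 + 107 + 28 = 732
Denominator: 516 + 81 + 107 + 175 + 28 + 191 = 1098
CON1 = 732 / 1098 = 0.6667

66.7%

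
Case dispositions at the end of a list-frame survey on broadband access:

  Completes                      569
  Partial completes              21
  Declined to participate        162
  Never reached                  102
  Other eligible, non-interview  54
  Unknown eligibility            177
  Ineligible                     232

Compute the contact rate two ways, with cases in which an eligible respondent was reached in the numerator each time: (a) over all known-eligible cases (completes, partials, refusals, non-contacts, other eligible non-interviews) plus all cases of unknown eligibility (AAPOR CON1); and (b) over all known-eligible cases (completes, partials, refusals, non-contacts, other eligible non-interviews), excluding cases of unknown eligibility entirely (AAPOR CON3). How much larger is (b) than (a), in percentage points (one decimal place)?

14.5

Numerator → 569 + 21 + 162 + 54 = 806
Denom → 569 + 21 + 162 + 102 + 54 + 177 = 1085
CON1 = 806 / 1085 = 0.7429
Denom → 569 + 21 + 162 + 102 + 54 = 908
CON3 = 806 / 908 = 0.8877
Difference = 88.77 − 74.29 = 14.48 percentage points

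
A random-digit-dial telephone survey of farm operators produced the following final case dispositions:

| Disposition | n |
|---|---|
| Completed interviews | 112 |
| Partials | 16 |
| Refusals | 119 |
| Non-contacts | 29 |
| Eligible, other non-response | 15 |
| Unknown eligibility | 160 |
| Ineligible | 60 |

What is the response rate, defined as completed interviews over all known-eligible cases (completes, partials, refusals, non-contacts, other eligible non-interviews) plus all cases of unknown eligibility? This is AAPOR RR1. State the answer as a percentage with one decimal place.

Num: 112
Denom: 112 + 16 + 119 + 29 + 15 + 160 = 451
RR1 = 112 / 451 = 0.2483

24.8%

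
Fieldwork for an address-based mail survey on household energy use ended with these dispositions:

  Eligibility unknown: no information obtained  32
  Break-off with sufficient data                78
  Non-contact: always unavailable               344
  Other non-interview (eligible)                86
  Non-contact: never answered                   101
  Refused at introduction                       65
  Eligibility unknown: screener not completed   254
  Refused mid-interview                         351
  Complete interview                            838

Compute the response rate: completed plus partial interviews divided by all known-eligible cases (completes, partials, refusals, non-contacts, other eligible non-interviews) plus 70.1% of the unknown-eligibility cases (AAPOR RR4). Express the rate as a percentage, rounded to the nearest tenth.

44.4%

Declined to participate = 65 + 351 = 416
Never reached = 101 + 344 = 445
Unknown eligibility = 254 + 32 = 286
Num → 838 + 78 = 916
Eligible (known) → 838 + 78 + 416 + 445 + 86 = 1863
Estimated eligible among unknowns → 0.7010 × 286 = 200.49
Denominator → 1863 + 200.49 = 2063.49
RR4 = 916 / 2063.49 = 0.4439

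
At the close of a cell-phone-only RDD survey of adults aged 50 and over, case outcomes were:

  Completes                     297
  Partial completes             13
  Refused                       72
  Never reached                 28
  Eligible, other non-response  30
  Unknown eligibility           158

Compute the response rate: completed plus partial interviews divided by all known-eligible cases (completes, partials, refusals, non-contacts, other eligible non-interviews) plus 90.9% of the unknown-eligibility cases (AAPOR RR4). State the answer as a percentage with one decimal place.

Num: 297 + 13 = 310
Known eligible: 297 + 13 + 72 + 28 + 30 = 440
e × U: 0.9090 × 158 = 143.62
Denominator: 440 + 143.62 = 583.62
RR4 = 310 / 583.62 = 0.5312

53.1%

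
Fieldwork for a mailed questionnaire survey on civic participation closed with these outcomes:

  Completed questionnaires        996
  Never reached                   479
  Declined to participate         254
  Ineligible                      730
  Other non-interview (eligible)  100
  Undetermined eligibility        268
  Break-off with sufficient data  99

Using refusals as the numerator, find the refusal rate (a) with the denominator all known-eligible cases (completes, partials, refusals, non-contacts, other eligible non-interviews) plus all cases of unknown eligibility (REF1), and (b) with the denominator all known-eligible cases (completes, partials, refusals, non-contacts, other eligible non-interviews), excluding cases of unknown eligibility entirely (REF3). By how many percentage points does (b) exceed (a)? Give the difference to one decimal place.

Numerator = 254
Base = 996 + 99 + 254 + 479 + 100 + 268 = 2196
REF1 = 254 / 2196 = 0.1157
Base = 996 + 99 + 254 + 479 + 100 = 1928
REF3 = 254 / 1928 = 0.1317
Difference = 13.17 − 11.57 = 1.60 percentage points

1.6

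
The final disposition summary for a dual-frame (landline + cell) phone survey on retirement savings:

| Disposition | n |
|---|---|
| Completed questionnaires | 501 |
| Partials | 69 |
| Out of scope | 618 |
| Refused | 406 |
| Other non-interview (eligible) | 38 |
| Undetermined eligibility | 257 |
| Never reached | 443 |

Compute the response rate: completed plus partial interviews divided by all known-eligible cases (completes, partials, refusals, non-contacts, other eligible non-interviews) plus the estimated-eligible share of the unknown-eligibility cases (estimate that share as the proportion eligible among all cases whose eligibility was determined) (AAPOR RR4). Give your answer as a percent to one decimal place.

Numerator: 501 + 69 = 570
Eligible (known): 501 + 69 + 406 + 443 + 38 = 1457
e = 1457 / (1457 + 618) = 1457 / 2075 = 0.7022
Estimated eligible among unknowns: 0.7022 × 257 = 180.47
Denominator: 1457 + 180.47 = 1637.47
RR4 = 570 / 1637.47 = 0.3481

34.8%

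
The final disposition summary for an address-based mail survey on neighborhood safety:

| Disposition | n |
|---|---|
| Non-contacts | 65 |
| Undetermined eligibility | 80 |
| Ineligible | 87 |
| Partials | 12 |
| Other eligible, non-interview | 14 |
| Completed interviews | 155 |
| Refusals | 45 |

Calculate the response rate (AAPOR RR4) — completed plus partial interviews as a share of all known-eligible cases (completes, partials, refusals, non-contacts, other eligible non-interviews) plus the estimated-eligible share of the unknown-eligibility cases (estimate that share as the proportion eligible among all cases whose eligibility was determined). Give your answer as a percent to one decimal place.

47.4%

Top → 155 + 12 = 167
Known eligible → 155 + 12 + 45 + 65 + 14 = 291
e = 291 / (291 + 87) = 291 / 378 = 0.7698
e × U → 0.7698 × 80 = 61.58
Denom → 291 + 61.58 = 352.58
RR4 = 167 / 352.58 = 0.4737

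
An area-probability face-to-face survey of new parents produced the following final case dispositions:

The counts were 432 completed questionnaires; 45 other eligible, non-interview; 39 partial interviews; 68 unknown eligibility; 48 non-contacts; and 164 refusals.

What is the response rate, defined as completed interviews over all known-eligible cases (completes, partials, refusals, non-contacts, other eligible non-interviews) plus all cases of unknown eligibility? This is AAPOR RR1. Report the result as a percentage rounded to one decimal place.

54.3%

Numerator = 432
Denominator = 432 + 39 + 164 + 48 + 45 + 68 = 796
RR1 = 432 / 796 = 0.5427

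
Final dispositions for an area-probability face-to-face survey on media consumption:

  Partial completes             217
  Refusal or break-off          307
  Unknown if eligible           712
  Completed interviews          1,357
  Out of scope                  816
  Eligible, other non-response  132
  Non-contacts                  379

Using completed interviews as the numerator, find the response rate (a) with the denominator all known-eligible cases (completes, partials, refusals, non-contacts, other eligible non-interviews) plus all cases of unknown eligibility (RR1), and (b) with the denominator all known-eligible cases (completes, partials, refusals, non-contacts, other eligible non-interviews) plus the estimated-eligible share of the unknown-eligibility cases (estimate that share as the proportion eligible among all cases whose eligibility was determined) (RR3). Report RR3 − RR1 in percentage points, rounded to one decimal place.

2.7

Top → 1357
Denom → 1357 + 217 + 307 + 379 + 132 + 712 = 3104
RR1 = 1357 / 3104 = 0.4372
Determined eligible → 1357 + 217 + 307 + 379 + 132 = 2392
e = 2392 / (2392 + 816) = 2392 / 3208 = 0.7456
e × U → 0.7456 × 712 = 530.87
Denom → 2392 + 530.87 = 2922.87
RR3 = 1357 / 2922.87 = 0.4643
Difference = 46.43 − 43.72 = 2.71 percentage points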